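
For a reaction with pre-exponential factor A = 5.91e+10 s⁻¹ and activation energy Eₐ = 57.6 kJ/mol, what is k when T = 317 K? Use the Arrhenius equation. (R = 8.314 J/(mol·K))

1.91e+01 s⁻¹

Step 1: Use the Arrhenius equation: k = A × exp(-Eₐ/RT)
Step 2: Convert Eₐ to J/mol: 57.6 kJ/mol = 57600 J/mol
Step 3: Calculate the exponent: -Eₐ/(RT) = -57600/(8.314 × 317) = -21.85512
Step 4: k = 5.91e+10 × exp(-21.85512)
Step 5: k = 5.91e+10 × 3.22435e-10 = 1.9056e+01 s⁻¹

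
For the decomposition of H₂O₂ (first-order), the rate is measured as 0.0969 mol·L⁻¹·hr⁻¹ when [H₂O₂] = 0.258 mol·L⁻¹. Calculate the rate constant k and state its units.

0.3756 hr⁻¹

Step 1: rate = k[H₂O₂]^1, so k = rate / [H₂O₂]^1.
Step 2: k = 0.0969 / (0.258)^1 = 0.0969 / 0.258.
Step 3: k = 0.3756 hr⁻¹.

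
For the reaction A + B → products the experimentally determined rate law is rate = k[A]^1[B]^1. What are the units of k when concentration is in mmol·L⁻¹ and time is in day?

(mmol·L⁻¹)⁻¹·day⁻¹

Step 1: Overall order = 1 + 1 = 2.
Step 2: rate has units mmol·L⁻¹·day⁻¹; [A]^1[B]^1 has units (mmol·L⁻¹)^2.
Step 3: k = rate/([A]^1[B]^1), so units of k = (mmol·L⁻¹)^(1-2)·day⁻¹ = (mmol·L⁻¹)⁻¹·day⁻¹.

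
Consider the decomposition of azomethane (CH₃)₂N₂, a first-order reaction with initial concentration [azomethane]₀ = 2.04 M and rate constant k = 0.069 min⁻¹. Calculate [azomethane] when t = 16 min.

0.6763 M

Step 1: For a first-order reaction: [azomethane] = [azomethane]₀ × e^(-kt)
Step 2: [azomethane] = 2.04 × e^(-0.069 × 16)
Step 3: [azomethane] = 2.04 × e^(-1.104)
Step 4: [azomethane] = 2.04 × 0.331542 = 0.6763 M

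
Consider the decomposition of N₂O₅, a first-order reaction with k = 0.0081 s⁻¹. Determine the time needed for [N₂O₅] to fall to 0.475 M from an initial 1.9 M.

171.1 s

Step 1: For first-order: t = ln([N₂O₅]₀/[N₂O₅])/k
Step 2: t = ln(1.9/0.475)/0.0081
Step 3: t = ln(4)/0.0081
Step 4: t = 1.386/0.0081 = 171.1 s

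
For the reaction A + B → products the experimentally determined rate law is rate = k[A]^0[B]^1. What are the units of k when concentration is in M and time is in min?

min⁻¹

Step 1: Overall order = 0 + 1 = 1.
Step 2: rate has units M·min⁻¹; [A]^0[B]^1 has units M^1.
Step 3: k = rate/([A]^0[B]^1), so units of k = M^(1-1)·min⁻¹ = min⁻¹.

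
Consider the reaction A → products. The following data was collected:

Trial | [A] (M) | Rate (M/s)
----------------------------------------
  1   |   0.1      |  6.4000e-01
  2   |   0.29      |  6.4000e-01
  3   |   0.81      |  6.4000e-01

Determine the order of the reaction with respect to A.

zeroth order (0)

Step 1: Compare trials - when concentration changes, rate stays constant.
Step 2: rate₂/rate₁ = 6.4000e-01/6.4000e-01 = 1
Step 3: [A]₂/[A]₁ = 0.29/0.1 = 2.9
Step 4: Since rate ratio ≈ (conc ratio)^0, the reaction is zeroth order.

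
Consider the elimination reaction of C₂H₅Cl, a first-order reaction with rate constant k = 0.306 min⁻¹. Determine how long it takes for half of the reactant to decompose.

2.265 min

Step 1: For a first-order reaction, t₁/₂ = ln(2)/k
Step 2: t₁/₂ = ln(2)/0.306
Step 3: t₁/₂ = 0.6931/0.306 = 2.265 min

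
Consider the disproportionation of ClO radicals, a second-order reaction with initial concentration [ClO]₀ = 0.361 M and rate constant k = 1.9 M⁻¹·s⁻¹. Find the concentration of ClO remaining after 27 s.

0.01849 M

Step 1: For a second-order reaction: 1/[ClO] = 1/[ClO]₀ + kt
Step 2: 1/[ClO] = 1/0.361 + 1.9 × 27
Step 3: 1/[ClO] = 2.77 + 51.3 = 54.07
Step 4: [ClO] = 1/54.07 = 0.01849 M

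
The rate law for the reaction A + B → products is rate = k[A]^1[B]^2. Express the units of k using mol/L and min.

(mol/L)⁻²·min⁻¹

Step 1: Overall order = 1 + 2 = 3.
Step 2: rate has units mol/L·min⁻¹; [A]^1[B]^2 has units (mol/L)^3.
Step 3: k = rate/([A]^1[B]^2), so units of k = (mol/L)^(1-3)·min⁻¹ = (mol/L)⁻²·min⁻¹.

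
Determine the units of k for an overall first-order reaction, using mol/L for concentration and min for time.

min⁻¹

Step 1: For overall order n, rate = k × (concentration)^n.
Step 2: Rate has units mol/L·min⁻¹; concentration term has units (mol/L)^1.
Step 3: k = rate / (concentration)^n, so units of k = (mol/L)^(1-1)·min⁻¹ = min⁻¹.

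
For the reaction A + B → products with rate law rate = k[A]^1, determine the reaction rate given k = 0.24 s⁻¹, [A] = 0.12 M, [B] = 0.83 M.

0.0288 M/s

Step 1: The rate law is rate = k[A]^1
Step 2: Note that the rate does not depend on [B] (zero order in B).
Step 3: rate = 0.24 × (0.12)^1 = 0.0288 M/s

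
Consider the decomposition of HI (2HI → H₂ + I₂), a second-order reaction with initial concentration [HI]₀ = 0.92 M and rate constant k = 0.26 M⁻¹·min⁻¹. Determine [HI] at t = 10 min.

0.2712 M

Step 1: For a second-order reaction: 1/[HI] = 1/[HI]₀ + kt
Step 2: 1/[HI] = 1/0.92 + 0.26 × 10
Step 3: 1/[HI] = 1.087 + 2.6 = 3.687
Step 4: [HI] = 1/3.687 = 0.2712 M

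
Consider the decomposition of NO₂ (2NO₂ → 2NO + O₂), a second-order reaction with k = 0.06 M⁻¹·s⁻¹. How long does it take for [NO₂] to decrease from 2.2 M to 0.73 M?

15.26 s

Step 1: For second-order: t = (1/[NO₂] - 1/[NO₂]₀)/k
Step 2: t = (1/0.73 - 1/2.2)/0.06
Step 3: t = (1.37 - 0.4545)/0.06
Step 4: t = 0.9153/0.06 = 15.26 s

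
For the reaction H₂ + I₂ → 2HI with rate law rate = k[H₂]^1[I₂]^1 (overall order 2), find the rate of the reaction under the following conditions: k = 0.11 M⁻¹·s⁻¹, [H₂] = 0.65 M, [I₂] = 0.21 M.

0.01502 M/s

Step 1: The rate law is rate = k[H₂]^1[I₂]^1, overall order = 1+1 = 2
Step 2: Substitute values: rate = 0.11 × (0.65)^1 × (0.21)^1
Step 3: rate = 0.11 × 0.65 × 0.21 = 0.015015 M/s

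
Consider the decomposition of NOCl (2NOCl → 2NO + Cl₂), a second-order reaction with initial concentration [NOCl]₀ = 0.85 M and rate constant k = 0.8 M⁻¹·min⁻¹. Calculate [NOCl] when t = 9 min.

0.1194 M

Step 1: For a second-order reaction: 1/[NOCl] = 1/[NOCl]₀ + kt
Step 2: 1/[NOCl] = 1/0.85 + 0.8 × 9
Step 3: 1/[NOCl] = 1.176 + 7.2 = 8.376
Step 4: [NOCl] = 1/8.376 = 0.1194 M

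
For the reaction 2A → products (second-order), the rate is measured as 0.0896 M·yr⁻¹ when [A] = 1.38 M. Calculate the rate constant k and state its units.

0.04705 M⁻¹·yr⁻¹

Step 1: rate = k[A]^2, so k = rate / [A]^2.
Step 2: k = 0.0896 / (1.38)^2 = 0.0896 / 1.904.
Step 3: k = 0.04705 M⁻¹·yr⁻¹.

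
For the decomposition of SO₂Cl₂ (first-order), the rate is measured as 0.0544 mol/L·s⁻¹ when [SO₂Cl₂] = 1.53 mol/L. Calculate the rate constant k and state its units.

0.03556 s⁻¹

Step 1: rate = k[SO₂Cl₂]^1, so k = rate / [SO₂Cl₂]^1.
Step 2: k = 0.0544 / (1.53)^1 = 0.0544 / 1.53.
Step 3: k = 0.03556 s⁻¹.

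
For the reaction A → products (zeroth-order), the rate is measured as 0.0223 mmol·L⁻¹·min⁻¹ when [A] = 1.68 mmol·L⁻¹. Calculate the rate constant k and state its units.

0.0223 mmol·L⁻¹·min⁻¹

Step 1: For a zeroth-order reaction, rate = k (independent of concentration).
Step 2: k = rate = 0.0223 mmol·L⁻¹·min⁻¹.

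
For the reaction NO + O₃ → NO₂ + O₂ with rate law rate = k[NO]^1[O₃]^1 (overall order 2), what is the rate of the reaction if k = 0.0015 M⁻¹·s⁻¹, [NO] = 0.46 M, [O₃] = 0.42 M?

0.0002898 M/s

Step 1: The rate law is rate = k[NO]^1[O₃]^1, overall order = 1+1 = 2
Step 2: Substitute values: rate = 0.0015 × (0.46)^1 × (0.42)^1
Step 3: rate = 0.0015 × 0.46 × 0.42 = 0.0002898 M/s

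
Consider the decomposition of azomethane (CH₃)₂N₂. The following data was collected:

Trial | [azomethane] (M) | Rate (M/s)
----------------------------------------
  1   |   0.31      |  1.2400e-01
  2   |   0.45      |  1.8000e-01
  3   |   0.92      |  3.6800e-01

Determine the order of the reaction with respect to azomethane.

first order (1)

Step 1: Compare trials to find order n where rate₂/rate₁ = ([azomethane]₂/[azomethane]₁)^n
Step 2: rate₂/rate₁ = 1.8000e-01/1.2400e-01 = 1.452
Step 3: [azomethane]₂/[azomethane]₁ = 0.45/0.31 = 1.452
Step 4: n = ln(1.452)/ln(1.452) = 1.00 ≈ 1
Step 5: The reaction is first order in azomethane.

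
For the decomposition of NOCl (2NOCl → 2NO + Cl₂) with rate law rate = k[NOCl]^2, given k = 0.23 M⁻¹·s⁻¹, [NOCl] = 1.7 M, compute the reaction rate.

0.6647 M/s

Step 1: Identify the rate law: rate = k[NOCl]^2
Step 2: Substitute values: rate = 0.23 × (1.7)^2
Step 3: Calculate: rate = 0.23 × 2.89 = 0.6647 M/s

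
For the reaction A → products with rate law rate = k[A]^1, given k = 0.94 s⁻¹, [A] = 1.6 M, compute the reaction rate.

1.504 M/s

Step 1: Identify the rate law: rate = k[A]^1
Step 2: Substitute values: rate = 0.94 × (1.6)^1
Step 3: Calculate: rate = 0.94 × 1.6 = 1.504 M/s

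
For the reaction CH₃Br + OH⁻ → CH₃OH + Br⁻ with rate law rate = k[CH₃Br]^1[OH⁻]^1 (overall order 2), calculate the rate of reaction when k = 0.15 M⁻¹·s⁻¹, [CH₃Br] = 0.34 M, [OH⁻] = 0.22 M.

0.01122 M/s

Step 1: The rate law is rate = k[CH₃Br]^1[OH⁻]^1, overall order = 1+1 = 2
Step 2: Substitute values: rate = 0.15 × (0.34)^1 × (0.22)^1
Step 3: rate = 0.15 × 0.34 × 0.22 = 0.01122 M/s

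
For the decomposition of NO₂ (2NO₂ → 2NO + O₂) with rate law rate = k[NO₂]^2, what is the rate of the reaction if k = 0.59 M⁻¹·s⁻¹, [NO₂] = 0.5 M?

0.1475 M/s

Step 1: Identify the rate law: rate = k[NO₂]^2
Step 2: Substitute values: rate = 0.59 × (0.5)^2
Step 3: Calculate: rate = 0.59 × 0.25 = 0.1475 M/s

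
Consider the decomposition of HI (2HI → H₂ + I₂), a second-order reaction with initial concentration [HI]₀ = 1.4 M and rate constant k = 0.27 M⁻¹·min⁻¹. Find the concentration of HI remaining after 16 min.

0.1986 M

Step 1: For a second-order reaction: 1/[HI] = 1/[HI]₀ + kt
Step 2: 1/[HI] = 1/1.4 + 0.27 × 16
Step 3: 1/[HI] = 0.7143 + 4.32 = 5.034
Step 4: [HI] = 1/5.034 = 0.1986 M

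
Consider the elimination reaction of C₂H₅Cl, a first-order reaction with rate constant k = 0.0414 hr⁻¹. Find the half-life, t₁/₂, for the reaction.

16.74 hr

Step 1: For a first-order reaction, t₁/₂ = ln(2)/k
Step 2: t₁/₂ = ln(2)/0.0414
Step 3: t₁/₂ = 0.6931/0.0414 = 16.74 hr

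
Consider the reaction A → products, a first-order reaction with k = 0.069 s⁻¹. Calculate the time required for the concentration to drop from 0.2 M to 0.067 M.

15.85 s

Step 1: For first-order: t = ln([A]₀/[A])/k
Step 2: t = ln(0.2/0.067)/0.069
Step 3: t = ln(2.985)/0.069
Step 4: t = 1.094/0.069 = 15.85 s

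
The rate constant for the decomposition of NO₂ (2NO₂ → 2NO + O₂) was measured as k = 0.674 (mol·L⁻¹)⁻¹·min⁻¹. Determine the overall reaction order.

second order (2)

Step 1: The units of k for an nth-order reaction are (concentration)^(1-n)·(time)⁻¹.
Step 2: Here k has units (mol·L⁻¹)⁻¹·min⁻¹, so the concentration exponent is -1.
Step 3: 1 - n = -1 ⇒ n = 2. The reaction is second order.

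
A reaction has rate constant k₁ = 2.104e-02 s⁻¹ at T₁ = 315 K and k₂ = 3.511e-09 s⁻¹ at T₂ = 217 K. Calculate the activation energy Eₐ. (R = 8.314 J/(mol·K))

90.5 kJ/mol

Step 1: Use the two-temperature Arrhenius form: ln(k₂/k₁) = -Eₐ/R × (1/T₂ - 1/T₁)
Step 2: ln(k₂/k₁) = ln(3.511e-09/2.104e-02) = ln(1.66873e-07) = -15.606
Step 3: 1/T₂ - 1/T₁ = 1/217 - 1/315 = 1.433692e-03 K⁻¹
Step 4: Eₐ = -R × ln(k₂/k₁) / (1/T₂ - 1/T₁) = -8.314 × -15.606 / 1.433692e-03
Step 5: Eₐ = 9.0500e+04 J/mol = 90.5 kJ/mol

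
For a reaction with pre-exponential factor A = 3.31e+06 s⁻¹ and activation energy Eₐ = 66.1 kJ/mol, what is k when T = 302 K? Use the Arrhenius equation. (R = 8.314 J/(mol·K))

1.22e-05 s⁻¹

Step 1: Use the Arrhenius equation: k = A × exp(-Eₐ/RT)
Step 2: Convert Eₐ to J/mol: 66.1 kJ/mol = 66100 J/mol
Step 3: Calculate the exponent: -Eₐ/(RT) = -66100/(8.314 × 302) = -26.32598
Step 4: k = 3.31e+06 × exp(-26.32598)
Step 5: k = 3.31e+06 × 3.68784e-12 = 1.2207e-05 s⁻¹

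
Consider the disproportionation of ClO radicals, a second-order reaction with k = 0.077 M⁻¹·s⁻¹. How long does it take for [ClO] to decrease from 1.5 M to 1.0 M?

4.329 s

Step 1: For second-order: t = (1/[ClO] - 1/[ClO]₀)/k
Step 2: t = (1/1.0 - 1/1.5)/0.077
Step 3: t = (1 - 0.6667)/0.077
Step 4: t = 0.3333/0.077 = 4.329 s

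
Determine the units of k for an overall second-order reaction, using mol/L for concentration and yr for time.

(mol/L)⁻¹·yr⁻¹

Step 1: For overall order n, rate = k × (concentration)^n.
Step 2: Rate has units mol/L·yr⁻¹; concentration term has units (mol/L)^2.
Step 3: k = rate / (concentration)^n, so units of k = (mol/L)^(1-2)·yr⁻¹ = (mol/L)⁻¹·yr⁻¹.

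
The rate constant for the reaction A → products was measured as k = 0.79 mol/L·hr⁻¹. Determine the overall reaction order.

zeroth order (0)

Step 1: The units of k for an nth-order reaction are (concentration)^(1-n)·(time)⁻¹.
Step 2: Here k has units mol/L·hr⁻¹, so the concentration exponent is 1.
Step 3: 1 - n = 1 ⇒ n = 0. The reaction is zeroth order.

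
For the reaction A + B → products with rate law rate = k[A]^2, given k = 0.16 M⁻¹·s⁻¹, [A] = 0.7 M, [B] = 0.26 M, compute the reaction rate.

0.0784 M/s

Step 1: The rate law is rate = k[A]^2
Step 2: Note that the rate does not depend on [B] (zero order in B).
Step 3: rate = 0.16 × (0.7)^2 = 0.0784 M/s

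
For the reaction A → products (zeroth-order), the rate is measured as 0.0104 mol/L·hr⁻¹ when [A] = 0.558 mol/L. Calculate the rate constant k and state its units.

0.0104 mol/L·hr⁻¹

Step 1: For a zeroth-order reaction, rate = k (independent of concentration).
Step 2: k = rate = 0.0104 mol/L·hr⁻¹.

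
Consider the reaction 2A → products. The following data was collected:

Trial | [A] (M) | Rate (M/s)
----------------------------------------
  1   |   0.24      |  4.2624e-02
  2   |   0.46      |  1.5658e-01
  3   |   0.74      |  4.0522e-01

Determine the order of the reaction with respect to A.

second order (2)

Step 1: Compare trials to find order n where rate₂/rate₁ = ([A]₂/[A]₁)^n
Step 2: rate₂/rate₁ = 1.5658e-01/4.2624e-02 = 3.674
Step 3: [A]₂/[A]₁ = 0.46/0.24 = 1.917
Step 4: n = ln(3.674)/ln(1.917) = 2.00 ≈ 2
Step 5: The reaction is second order in A.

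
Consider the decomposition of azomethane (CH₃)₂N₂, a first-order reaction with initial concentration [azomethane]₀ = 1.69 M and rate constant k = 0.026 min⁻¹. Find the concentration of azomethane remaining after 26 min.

0.8596 M

Step 1: For a first-order reaction: [azomethane] = [azomethane]₀ × e^(-kt)
Step 2: [azomethane] = 1.69 × e^(-0.026 × 26)
Step 3: [azomethane] = 1.69 × e^(-0.676)
Step 4: [azomethane] = 1.69 × 0.508648 = 0.8596 M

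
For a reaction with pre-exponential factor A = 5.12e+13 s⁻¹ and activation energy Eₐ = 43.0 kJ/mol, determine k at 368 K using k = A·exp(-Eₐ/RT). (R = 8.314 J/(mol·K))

4.03e+07 s⁻¹

Step 1: Use the Arrhenius equation: k = A × exp(-Eₐ/RT)
Step 2: Convert Eₐ to J/mol: 43.0 kJ/mol = 43000 J/mol
Step 3: Calculate the exponent: -Eₐ/(RT) = -43000/(8.314 × 368) = -14.05435
Step 4: k = 5.12e+13 × exp(-14.05435)
Step 5: k = 5.12e+13 × 7.87541e-07 = 4.0322e+07 s⁻¹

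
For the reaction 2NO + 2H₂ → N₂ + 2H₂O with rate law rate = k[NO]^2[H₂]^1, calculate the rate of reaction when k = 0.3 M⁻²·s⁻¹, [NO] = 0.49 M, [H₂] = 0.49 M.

0.03529 M/s

Step 1: The rate law is rate = k[NO]^2[H₂]^1
Step 2: Substitute: rate = 0.3 × (0.49)^2 × (0.49)^1
Step 3: rate = 0.3 × 0.2401 × 0.49 = 0.0352947 M/s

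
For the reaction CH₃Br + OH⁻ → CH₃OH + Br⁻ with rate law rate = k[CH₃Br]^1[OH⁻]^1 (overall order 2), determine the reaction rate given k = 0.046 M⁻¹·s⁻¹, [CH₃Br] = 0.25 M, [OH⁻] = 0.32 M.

0.00368 M/s

Step 1: The rate law is rate = k[CH₃Br]^1[OH⁻]^1, overall order = 1+1 = 2
Step 2: Substitute values: rate = 0.046 × (0.25)^1 × (0.32)^1
Step 3: rate = 0.046 × 0.25 × 0.32 = 0.00368 M/s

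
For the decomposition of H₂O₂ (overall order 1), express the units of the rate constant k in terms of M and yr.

yr⁻¹

Step 1: For overall order n, rate = k × (concentration)^n.
Step 2: Rate has units M·yr⁻¹; concentration term has units M^1.
Step 3: k = rate / (concentration)^n, so units of k = M^(1-1)·yr⁻¹ = yr⁻¹.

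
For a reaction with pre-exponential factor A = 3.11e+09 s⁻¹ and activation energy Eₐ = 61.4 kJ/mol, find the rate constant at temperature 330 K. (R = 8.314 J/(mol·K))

5.94e-01 s⁻¹

Step 1: Use the Arrhenius equation: k = A × exp(-Eₐ/RT)
Step 2: Convert Eₐ to J/mol: 61.4 kJ/mol = 61400 J/mol
Step 3: Calculate the exponent: -Eₐ/(RT) = -61400/(8.314 × 330) = -22.37919
Step 4: k = 3.11e+09 × exp(-22.37919)
Step 5: k = 3.11e+09 × 1.90916e-10 = 5.9375e-01 s⁻¹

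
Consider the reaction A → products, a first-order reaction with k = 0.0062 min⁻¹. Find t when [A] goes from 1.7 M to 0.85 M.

111.8 min

Step 1: For first-order: t = ln([A]₀/[A])/k
Step 2: t = ln(1.7/0.85)/0.0062
Step 3: t = ln(2)/0.0062
Step 4: t = 0.6931/0.0062 = 111.8 min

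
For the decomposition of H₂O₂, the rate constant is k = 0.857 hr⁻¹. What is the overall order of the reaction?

first order (1)

Step 1: The units of k for an nth-order reaction are (concentration)^(1-n)·(time)⁻¹.
Step 2: Here k has units hr⁻¹, so the concentration exponent is 0.
Step 3: 1 - n = 0 ⇒ n = 1. The reaction is first order.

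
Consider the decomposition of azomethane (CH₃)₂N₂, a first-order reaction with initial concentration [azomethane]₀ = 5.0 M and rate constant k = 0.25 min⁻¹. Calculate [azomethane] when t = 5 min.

1.433 M

Step 1: For a first-order reaction: [azomethane] = [azomethane]₀ × e^(-kt)
Step 2: [azomethane] = 5.0 × e^(-0.25 × 5)
Step 3: [azomethane] = 5.0 × e^(-1.25)
Step 4: [azomethane] = 5.0 × 0.286505 = 1.433 M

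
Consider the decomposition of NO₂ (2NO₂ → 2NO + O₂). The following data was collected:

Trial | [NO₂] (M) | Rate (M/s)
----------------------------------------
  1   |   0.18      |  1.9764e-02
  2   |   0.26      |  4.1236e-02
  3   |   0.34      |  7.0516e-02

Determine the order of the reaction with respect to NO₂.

second order (2)

Step 1: Compare trials to find order n where rate₂/rate₁ = ([NO₂]₂/[NO₂]₁)^n
Step 2: rate₂/rate₁ = 4.1236e-02/1.9764e-02 = 2.086
Step 3: [NO₂]₂/[NO₂]₁ = 0.26/0.18 = 1.444
Step 4: n = ln(2.086)/ln(1.444) = 2.00 ≈ 2
Step 5: The reaction is second order in NO₂.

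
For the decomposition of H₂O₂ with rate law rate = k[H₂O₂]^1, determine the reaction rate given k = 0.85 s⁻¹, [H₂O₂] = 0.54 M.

0.459 M/s

Step 1: Identify the rate law: rate = k[H₂O₂]^1
Step 2: Substitute values: rate = 0.85 × (0.54)^1
Step 3: Calculate: rate = 0.85 × 0.54 = 0.459 M/s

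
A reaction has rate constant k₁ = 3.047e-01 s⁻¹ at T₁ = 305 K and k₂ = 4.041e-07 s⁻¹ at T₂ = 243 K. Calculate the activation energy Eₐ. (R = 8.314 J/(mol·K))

134.5 kJ/mol

Step 1: Use the two-temperature Arrhenius form: ln(k₂/k₁) = -Eₐ/R × (1/T₂ - 1/T₁)
Step 2: ln(k₂/k₁) = ln(4.041e-07/3.047e-01) = ln(1.32622e-06) = -13.5332
Step 3: 1/T₂ - 1/T₁ = 1/243 - 1/305 = 8.365378e-04 K⁻¹
Step 4: Eₐ = -R × ln(k₂/k₁) / (1/T₂ - 1/T₁) = -8.314 × -13.5332 / 8.365378e-04
Step 5: Eₐ = 1.3450e+05 J/mol = 134.5 kJ/mol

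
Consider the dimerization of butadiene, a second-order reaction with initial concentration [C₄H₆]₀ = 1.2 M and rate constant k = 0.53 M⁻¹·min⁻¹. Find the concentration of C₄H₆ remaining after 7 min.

0.2201 M

Step 1: For a second-order reaction: 1/[C₄H₆] = 1/[C₄H₆]₀ + kt
Step 2: 1/[C₄H₆] = 1/1.2 + 0.53 × 7
Step 3: 1/[C₄H₆] = 0.8333 + 3.71 = 4.543
Step 4: [C₄H₆] = 1/4.543 = 0.2201 M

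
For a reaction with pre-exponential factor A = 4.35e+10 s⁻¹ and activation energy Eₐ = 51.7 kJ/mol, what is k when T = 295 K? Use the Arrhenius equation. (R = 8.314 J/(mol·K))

3.05e+01 s⁻¹

Step 1: Use the Arrhenius equation: k = A × exp(-Eₐ/RT)
Step 2: Convert Eₐ to J/mol: 51.7 kJ/mol = 51700 J/mol
Step 3: Calculate the exponent: -Eₐ/(RT) = -51700/(8.314 × 295) = -21.07941
Step 4: k = 4.35e+10 × exp(-21.07941)
Step 5: k = 4.35e+10 × 7.00372e-10 = 3.0466e+01 s⁻¹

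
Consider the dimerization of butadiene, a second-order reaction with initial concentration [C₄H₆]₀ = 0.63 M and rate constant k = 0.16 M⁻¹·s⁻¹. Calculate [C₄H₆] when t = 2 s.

0.5243 M

Step 1: For a second-order reaction: 1/[C₄H₆] = 1/[C₄H₆]₀ + kt
Step 2: 1/[C₄H₆] = 1/0.63 + 0.16 × 2
Step 3: 1/[C₄H₆] = 1.587 + 0.32 = 1.907
Step 4: [C₄H₆] = 1/1.907 = 0.5243 M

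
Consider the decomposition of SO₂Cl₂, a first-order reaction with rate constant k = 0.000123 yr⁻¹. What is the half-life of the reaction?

5635 yr

Step 1: For a first-order reaction, t₁/₂ = ln(2)/k
Step 2: t₁/₂ = ln(2)/0.000123
Step 3: t₁/₂ = 0.6931/0.000123 = 5635 yr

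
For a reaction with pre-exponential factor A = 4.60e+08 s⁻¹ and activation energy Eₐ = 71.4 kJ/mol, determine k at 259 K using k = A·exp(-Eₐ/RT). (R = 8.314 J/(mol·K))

1.83e-06 s⁻¹

Step 1: Use the Arrhenius equation: k = A × exp(-Eₐ/RT)
Step 2: Convert Eₐ to J/mol: 71.4 kJ/mol = 71400 J/mol
Step 3: Calculate the exponent: -Eₐ/(RT) = -71400/(8.314 × 259) = -33.15801
Step 4: k = 4.60e+08 × exp(-33.15801)
Step 5: k = 4.60e+08 × 3.97795e-15 = 1.8299e-06 s⁻¹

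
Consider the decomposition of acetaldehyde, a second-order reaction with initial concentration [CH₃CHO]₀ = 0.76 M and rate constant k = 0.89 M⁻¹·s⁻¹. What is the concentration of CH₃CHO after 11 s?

0.09004 M

Step 1: For a second-order reaction: 1/[CH₃CHO] = 1/[CH₃CHO]₀ + kt
Step 2: 1/[CH₃CHO] = 1/0.76 + 0.89 × 11
Step 3: 1/[CH₃CHO] = 1.316 + 9.79 = 11.11
Step 4: [CH₃CHO] = 1/11.11 = 0.09004 M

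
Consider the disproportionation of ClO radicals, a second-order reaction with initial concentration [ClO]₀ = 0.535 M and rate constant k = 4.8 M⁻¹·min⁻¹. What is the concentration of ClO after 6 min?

0.03261 M

Step 1: For a second-order reaction: 1/[ClO] = 1/[ClO]₀ + kt
Step 2: 1/[ClO] = 1/0.535 + 4.8 × 6
Step 3: 1/[ClO] = 1.869 + 28.8 = 30.67
Step 4: [ClO] = 1/30.67 = 0.03261 M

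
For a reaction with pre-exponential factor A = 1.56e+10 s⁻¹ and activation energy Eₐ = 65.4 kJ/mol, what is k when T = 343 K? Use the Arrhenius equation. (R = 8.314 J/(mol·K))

1.71e+00 s⁻¹

Step 1: Use the Arrhenius equation: k = A × exp(-Eₐ/RT)
Step 2: Convert Eₐ to J/mol: 65.4 kJ/mol = 65400 J/mol
Step 3: Calculate the exponent: -Eₐ/(RT) = -65400/(8.314 × 343) = -22.93367
Step 4: k = 1.56e+10 × exp(-22.93367)
Step 5: k = 1.56e+10 × 1.09656e-10 = 1.7106e+00 s⁻¹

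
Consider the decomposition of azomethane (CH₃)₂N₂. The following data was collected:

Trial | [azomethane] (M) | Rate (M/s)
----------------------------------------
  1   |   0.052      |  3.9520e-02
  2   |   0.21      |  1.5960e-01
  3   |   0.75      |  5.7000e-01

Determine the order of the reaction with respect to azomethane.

first order (1)

Step 1: Compare trials to find order n where rate₂/rate₁ = ([azomethane]₂/[azomethane]₁)^n
Step 2: rate₂/rate₁ = 1.5960e-01/3.9520e-02 = 4.038
Step 3: [azomethane]₂/[azomethane]₁ = 0.21/0.052 = 4.038
Step 4: n = ln(4.038)/ln(4.038) = 1.00 ≈ 1
Step 5: The reaction is first order in azomethane.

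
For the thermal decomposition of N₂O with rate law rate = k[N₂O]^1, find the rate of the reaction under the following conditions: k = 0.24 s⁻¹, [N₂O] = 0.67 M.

0.1608 M/s

Step 1: Identify the rate law: rate = k[N₂O]^1
Step 2: Substitute values: rate = 0.24 × (0.67)^1
Step 3: Calculate: rate = 0.24 × 0.67 = 0.1608 M/s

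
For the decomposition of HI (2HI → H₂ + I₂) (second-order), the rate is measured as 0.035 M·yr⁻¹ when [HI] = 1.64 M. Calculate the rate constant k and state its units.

0.01301 M⁻¹·yr⁻¹

Step 1: rate = k[HI]^2, so k = rate / [HI]^2.
Step 2: k = 0.035 / (1.64)^2 = 0.035 / 2.69.
Step 3: k = 0.01301 M⁻¹·yr⁻¹.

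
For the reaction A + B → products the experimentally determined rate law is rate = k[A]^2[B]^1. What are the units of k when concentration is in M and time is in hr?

M⁻²·hr⁻¹

Step 1: Overall order = 2 + 1 = 3.
Step 2: rate has units M·hr⁻¹; [A]^2[B]^1 has units M^3.
Step 3: k = rate/([A]^2[B]^1), so units of k = M^(1-3)·hr⁻¹ = M⁻²·hr⁻¹.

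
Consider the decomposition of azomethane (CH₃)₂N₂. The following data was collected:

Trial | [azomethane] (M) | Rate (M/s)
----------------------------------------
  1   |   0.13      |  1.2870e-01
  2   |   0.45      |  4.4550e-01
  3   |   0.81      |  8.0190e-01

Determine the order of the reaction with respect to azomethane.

first order (1)

Step 1: Compare trials to find order n where rate₂/rate₁ = ([azomethane]₂/[azomethane]₁)^n
Step 2: rate₂/rate₁ = 4.4550e-01/1.2870e-01 = 3.462
Step 3: [azomethane]₂/[azomethane]₁ = 0.45/0.13 = 3.462
Step 4: n = ln(3.462)/ln(3.462) = 1.00 ≈ 1
Step 5: The reaction is first order in azomethane.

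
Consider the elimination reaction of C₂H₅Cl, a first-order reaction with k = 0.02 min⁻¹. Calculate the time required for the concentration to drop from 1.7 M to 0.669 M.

46.63 min

Step 1: For first-order: t = ln([C₂H₅Cl]₀/[C₂H₅Cl])/k
Step 2: t = ln(1.7/0.669)/0.02
Step 3: t = ln(2.541)/0.02
Step 4: t = 0.9326/0.02 = 46.63 min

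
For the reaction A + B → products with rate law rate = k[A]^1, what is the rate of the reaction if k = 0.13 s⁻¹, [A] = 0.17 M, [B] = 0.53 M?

0.0221 M/s

Step 1: The rate law is rate = k[A]^1
Step 2: Note that the rate does not depend on [B] (zero order in B).
Step 3: rate = 0.13 × (0.17)^1 = 0.0221 M/s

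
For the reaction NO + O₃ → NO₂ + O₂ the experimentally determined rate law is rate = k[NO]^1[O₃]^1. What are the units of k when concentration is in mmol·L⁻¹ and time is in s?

(mmol·L⁻¹)⁻¹·s⁻¹

Step 1: Overall order = 1 + 1 = 2.
Step 2: rate has units mmol·L⁻¹·s⁻¹; [NO]^1[O₃]^1 has units (mmol·L⁻¹)^2.
Step 3: k = rate/([NO]^1[O₃]^1), so units of k = (mmol·L⁻¹)^(1-2)·s⁻¹ = (mmol·L⁻¹)⁻¹·s⁻¹.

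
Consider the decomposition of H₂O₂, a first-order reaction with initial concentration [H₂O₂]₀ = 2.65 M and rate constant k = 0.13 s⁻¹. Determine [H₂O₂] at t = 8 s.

0.9367 M

Step 1: For a first-order reaction: [H₂O₂] = [H₂O₂]₀ × e^(-kt)
Step 2: [H₂O₂] = 2.65 × e^(-0.13 × 8)
Step 3: [H₂O₂] = 2.65 × e^(-1.04)
Step 4: [H₂O₂] = 2.65 × 0.353455 = 0.9367 M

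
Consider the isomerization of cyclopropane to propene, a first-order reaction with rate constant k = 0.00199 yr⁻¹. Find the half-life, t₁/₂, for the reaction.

348.3 yr

Step 1: For a first-order reaction, t₁/₂ = ln(2)/k
Step 2: t₁/₂ = ln(2)/0.00199
Step 3: t₁/₂ = 0.6931/0.00199 = 348.3 yr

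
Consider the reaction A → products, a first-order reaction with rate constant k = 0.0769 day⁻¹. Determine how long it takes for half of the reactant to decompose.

9.014 day

Step 1: For a first-order reaction, t₁/₂ = ln(2)/k
Step 2: t₁/₂ = ln(2)/0.0769
Step 3: t₁/₂ = 0.6931/0.0769 = 9.014 day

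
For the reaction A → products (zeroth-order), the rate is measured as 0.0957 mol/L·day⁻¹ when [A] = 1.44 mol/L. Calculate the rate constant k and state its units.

0.0957 mol/L·day⁻¹

Step 1: For a zeroth-order reaction, rate = k (independent of concentration).
Step 2: k = rate = 0.0957 mol/L·day⁻¹.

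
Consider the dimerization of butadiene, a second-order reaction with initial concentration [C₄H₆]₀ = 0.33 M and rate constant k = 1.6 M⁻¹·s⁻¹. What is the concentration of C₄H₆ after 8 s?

0.06317 M

Step 1: For a second-order reaction: 1/[C₄H₆] = 1/[C₄H₆]₀ + kt
Step 2: 1/[C₄H₆] = 1/0.33 + 1.6 × 8
Step 3: 1/[C₄H₆] = 3.03 + 12.8 = 15.83
Step 4: [C₄H₆] = 1/15.83 = 0.06317 M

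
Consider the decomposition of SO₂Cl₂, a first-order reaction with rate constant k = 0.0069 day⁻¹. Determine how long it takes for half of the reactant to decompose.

100.5 day

Step 1: For a first-order reaction, t₁/₂ = ln(2)/k
Step 2: t₁/₂ = ln(2)/0.0069
Step 3: t₁/₂ = 0.6931/0.0069 = 100.5 day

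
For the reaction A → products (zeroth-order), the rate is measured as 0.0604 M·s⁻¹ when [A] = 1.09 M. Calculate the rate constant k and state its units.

0.0604 M·s⁻¹

Step 1: For a zeroth-order reaction, rate = k (independent of concentration).
Step 2: k = rate = 0.0604 M·s⁻¹.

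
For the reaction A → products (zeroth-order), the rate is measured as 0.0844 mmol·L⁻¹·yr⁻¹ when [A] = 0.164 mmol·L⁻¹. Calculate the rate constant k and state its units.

0.0844 mmol·L⁻¹·yr⁻¹

Step 1: For a zeroth-order reaction, rate = k (independent of concentration).
Step 2: k = rate = 0.0844 mmol·L⁻¹·yr⁻¹.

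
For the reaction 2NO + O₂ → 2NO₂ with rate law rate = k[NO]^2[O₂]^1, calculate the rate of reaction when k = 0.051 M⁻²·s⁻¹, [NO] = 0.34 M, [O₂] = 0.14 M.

0.0008254 M/s

Step 1: The rate law is rate = k[NO]^2[O₂]^1
Step 2: Substitute: rate = 0.051 × (0.34)^2 × (0.14)^1
Step 3: rate = 0.051 × 0.1156 × 0.14 = 0.000825384 M/s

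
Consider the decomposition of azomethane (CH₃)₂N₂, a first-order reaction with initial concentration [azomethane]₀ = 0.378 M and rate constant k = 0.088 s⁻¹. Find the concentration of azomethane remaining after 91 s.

0.0001258 M

Step 1: For a first-order reaction: [azomethane] = [azomethane]₀ × e^(-kt)
Step 2: [azomethane] = 0.378 × e^(-0.088 × 91)
Step 3: [azomethane] = 0.378 × e^(-8.008)
Step 4: [azomethane] = 0.378 × 0.00033279 = 0.0001258 M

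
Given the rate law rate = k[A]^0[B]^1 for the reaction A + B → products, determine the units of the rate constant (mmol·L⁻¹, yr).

yr⁻¹

Step 1: Overall order = 0 + 1 = 1.
Step 2: rate has units mmol·L⁻¹·yr⁻¹; [A]^0[B]^1 has units (mmol·L⁻¹)^1.
Step 3: k = rate/([A]^0[B]^1), so units of k = (mmol·L⁻¹)^(1-1)·yr⁻¹ = yr⁻¹.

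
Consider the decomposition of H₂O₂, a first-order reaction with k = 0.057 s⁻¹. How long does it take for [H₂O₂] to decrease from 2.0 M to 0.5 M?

24.32 s

Step 1: For first-order: t = ln([H₂O₂]₀/[H₂O₂])/k
Step 2: t = ln(2.0/0.5)/0.057
Step 3: t = ln(4)/0.057
Step 4: t = 1.386/0.057 = 24.32 s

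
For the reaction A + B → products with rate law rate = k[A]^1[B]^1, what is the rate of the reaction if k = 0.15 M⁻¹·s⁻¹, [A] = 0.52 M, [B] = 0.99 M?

0.07722 M/s

Step 1: The rate law is rate = k[A]^1[B]^1
Step 2: Substitute: rate = 0.15 × (0.52)^1 × (0.99)^1
Step 3: rate = 0.15 × 0.52 × 0.99 = 0.07722 M/s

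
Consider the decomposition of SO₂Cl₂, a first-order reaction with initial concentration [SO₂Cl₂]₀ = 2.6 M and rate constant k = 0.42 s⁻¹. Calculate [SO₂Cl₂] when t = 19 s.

0.0008898 M

Step 1: For a first-order reaction: [SO₂Cl₂] = [SO₂Cl₂]₀ × e^(-kt)
Step 2: [SO₂Cl₂] = 2.6 × e^(-0.42 × 19)
Step 3: [SO₂Cl₂] = 2.6 × e^(-7.98)
Step 4: [SO₂Cl₂] = 2.6 × 0.000342239 = 0.0008898 M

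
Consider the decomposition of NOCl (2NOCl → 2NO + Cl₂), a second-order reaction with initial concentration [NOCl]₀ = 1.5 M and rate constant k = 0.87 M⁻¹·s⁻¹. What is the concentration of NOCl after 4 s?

0.2412 M

Step 1: For a second-order reaction: 1/[NOCl] = 1/[NOCl]₀ + kt
Step 2: 1/[NOCl] = 1/1.5 + 0.87 × 4
Step 3: 1/[NOCl] = 0.6667 + 3.48 = 4.147
Step 4: [NOCl] = 1/4.147 = 0.2412 M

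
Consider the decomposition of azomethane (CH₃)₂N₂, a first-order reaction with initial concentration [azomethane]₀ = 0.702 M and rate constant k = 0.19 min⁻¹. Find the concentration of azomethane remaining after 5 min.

0.2715 M

Step 1: For a first-order reaction: [azomethane] = [azomethane]₀ × e^(-kt)
Step 2: [azomethane] = 0.702 × e^(-0.19 × 5)
Step 3: [azomethane] = 0.702 × e^(-0.95)
Step 4: [azomethane] = 0.702 × 0.386741 = 0.2715 M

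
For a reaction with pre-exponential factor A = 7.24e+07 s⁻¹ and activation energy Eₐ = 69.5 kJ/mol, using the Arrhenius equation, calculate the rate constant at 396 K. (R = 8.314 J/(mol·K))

4.92e-02 s⁻¹

Step 1: Use the Arrhenius equation: k = A × exp(-Eₐ/RT)
Step 2: Convert Eₐ to J/mol: 69.5 kJ/mol = 69500 J/mol
Step 3: Calculate the exponent: -Eₐ/(RT) = -69500/(8.314 × 396) = -21.10958
Step 4: k = 7.24e+07 × exp(-21.10958)
Step 5: k = 7.24e+07 × 6.79557e-10 = 4.9200e-02 s⁻¹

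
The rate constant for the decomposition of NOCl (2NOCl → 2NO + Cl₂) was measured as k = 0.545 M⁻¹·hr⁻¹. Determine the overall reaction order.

second order (2)

Step 1: The units of k for an nth-order reaction are (concentration)^(1-n)·(time)⁻¹.
Step 2: Here k has units M⁻¹·hr⁻¹, so the concentration exponent is -1.
Step 3: 1 - n = -1 ⇒ n = 2. The reaction is second order.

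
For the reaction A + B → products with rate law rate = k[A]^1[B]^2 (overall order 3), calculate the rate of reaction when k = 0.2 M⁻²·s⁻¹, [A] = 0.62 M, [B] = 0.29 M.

0.01043 M/s

Step 1: The rate law is rate = k[A]^1[B]^2, overall order = 1+2 = 3
Step 2: Substitute values: rate = 0.2 × (0.62)^1 × (0.29)^2
Step 3: rate = 0.2 × 0.62 × 0.0841 = 0.0104284 M/s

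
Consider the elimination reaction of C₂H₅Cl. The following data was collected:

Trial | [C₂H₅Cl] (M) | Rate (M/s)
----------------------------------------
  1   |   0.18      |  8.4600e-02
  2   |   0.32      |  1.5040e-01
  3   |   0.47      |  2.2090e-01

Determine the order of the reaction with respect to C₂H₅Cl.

first order (1)

Step 1: Compare trials to find order n where rate₂/rate₁ = ([C₂H₅Cl]₂/[C₂H₅Cl]₁)^n
Step 2: rate₂/rate₁ = 1.5040e-01/8.4600e-02 = 1.778
Step 3: [C₂H₅Cl]₂/[C₂H₅Cl]₁ = 0.32/0.18 = 1.778
Step 4: n = ln(1.778)/ln(1.778) = 1.00 ≈ 1
Step 5: The reaction is first order in C₂H₅Cl.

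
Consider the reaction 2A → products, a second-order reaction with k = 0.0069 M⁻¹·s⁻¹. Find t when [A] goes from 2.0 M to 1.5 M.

24.15 s

Step 1: For second-order: t = (1/[A] - 1/[A]₀)/k
Step 2: t = (1/1.5 - 1/2.0)/0.0069
Step 3: t = (0.6667 - 0.5)/0.0069
Step 4: t = 0.1667/0.0069 = 24.15 s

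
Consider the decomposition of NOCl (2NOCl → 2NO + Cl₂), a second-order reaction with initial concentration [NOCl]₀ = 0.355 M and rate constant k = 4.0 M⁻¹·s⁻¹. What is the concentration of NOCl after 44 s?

0.005592 M

Step 1: For a second-order reaction: 1/[NOCl] = 1/[NOCl]₀ + kt
Step 2: 1/[NOCl] = 1/0.355 + 4.0 × 44
Step 3: 1/[NOCl] = 2.817 + 176 = 178.8
Step 4: [NOCl] = 1/178.8 = 0.005592 M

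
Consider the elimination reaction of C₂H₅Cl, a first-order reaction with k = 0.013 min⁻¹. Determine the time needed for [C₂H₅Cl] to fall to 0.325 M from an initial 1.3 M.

106.6 min

Step 1: For first-order: t = ln([C₂H₅Cl]₀/[C₂H₅Cl])/k
Step 2: t = ln(1.3/0.325)/0.013
Step 3: t = ln(4)/0.013
Step 4: t = 1.386/0.013 = 106.6 min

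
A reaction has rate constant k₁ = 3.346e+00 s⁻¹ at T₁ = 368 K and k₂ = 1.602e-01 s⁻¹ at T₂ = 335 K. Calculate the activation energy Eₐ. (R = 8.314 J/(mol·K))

94.4 kJ/mol

Step 1: Use the two-temperature Arrhenius form: ln(k₂/k₁) = -Eₐ/R × (1/T₂ - 1/T₁)
Step 2: ln(k₂/k₁) = ln(1.602e-01/3.346e+00) = ln(0.0478781) = -3.0391
Step 3: 1/T₂ - 1/T₁ = 1/335 - 1/368 = 2.676833e-04 K⁻¹
Step 4: Eₐ = -R × ln(k₂/k₁) / (1/T₂ - 1/T₁) = -8.314 × -3.0391 / 2.676833e-04
Step 5: Eₐ = 9.4392e+04 J/mol = 94.4 kJ/mol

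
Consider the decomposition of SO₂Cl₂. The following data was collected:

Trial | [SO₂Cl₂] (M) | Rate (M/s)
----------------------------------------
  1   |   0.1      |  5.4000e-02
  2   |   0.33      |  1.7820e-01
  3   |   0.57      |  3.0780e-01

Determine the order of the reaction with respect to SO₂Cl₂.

first order (1)

Step 1: Compare trials to find order n where rate₂/rate₁ = ([SO₂Cl₂]₂/[SO₂Cl₂]₁)^n
Step 2: rate₂/rate₁ = 1.7820e-01/5.4000e-02 = 3.3
Step 3: [SO₂Cl₂]₂/[SO₂Cl₂]₁ = 0.33/0.1 = 3.3
Step 4: n = ln(3.3)/ln(3.3) = 1.00 ≈ 1
Step 5: The reaction is first order in SO₂Cl₂.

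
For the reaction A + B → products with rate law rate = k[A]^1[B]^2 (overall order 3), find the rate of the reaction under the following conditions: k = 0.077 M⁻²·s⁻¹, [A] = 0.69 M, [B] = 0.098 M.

0.0005103 M/s

Step 1: The rate law is rate = k[A]^1[B]^2, overall order = 1+2 = 3
Step 2: Substitute values: rate = 0.077 × (0.69)^1 × (0.098)^2
Step 3: rate = 0.077 × 0.69 × 0.009604 = 0.000510261 M/s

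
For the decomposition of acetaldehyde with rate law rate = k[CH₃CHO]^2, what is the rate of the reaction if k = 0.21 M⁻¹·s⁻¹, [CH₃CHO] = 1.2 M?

0.3024 M/s

Step 1: Identify the rate law: rate = k[CH₃CHO]^2
Step 2: Substitute values: rate = 0.21 × (1.2)^2
Step 3: Calculate: rate = 0.21 × 1.44 = 0.3024 M/s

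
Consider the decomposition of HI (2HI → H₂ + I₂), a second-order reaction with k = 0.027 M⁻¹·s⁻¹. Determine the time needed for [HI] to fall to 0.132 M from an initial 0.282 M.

149.2 s

Step 1: For second-order: t = (1/[HI] - 1/[HI]₀)/k
Step 2: t = (1/0.132 - 1/0.282)/0.027
Step 3: t = (7.576 - 3.546)/0.027
Step 4: t = 4.03/0.027 = 149.2 s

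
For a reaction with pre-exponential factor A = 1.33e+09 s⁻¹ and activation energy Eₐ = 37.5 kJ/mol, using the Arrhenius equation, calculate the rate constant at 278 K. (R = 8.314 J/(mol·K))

1.20e+02 s⁻¹

Step 1: Use the Arrhenius equation: k = A × exp(-Eₐ/RT)
Step 2: Convert Eₐ to J/mol: 37.5 kJ/mol = 37500 J/mol
Step 3: Calculate the exponent: -Eₐ/(RT) = -37500/(8.314 × 278) = -16.22469
Step 4: k = 1.33e+09 × exp(-16.22469)
Step 5: k = 1.33e+09 × 8.98890e-08 = 1.1955e+02 s⁻¹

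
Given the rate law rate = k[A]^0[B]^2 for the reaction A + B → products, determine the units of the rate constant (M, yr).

M⁻¹·yr⁻¹

Step 1: Overall order = 0 + 2 = 2.
Step 2: rate has units M·yr⁻¹; [A]^0[B]^2 has units M^2.
Step 3: k = rate/([A]^0[B]^2), so units of k = M^(1-2)·yr⁻¹ = M⁻¹·yr⁻¹.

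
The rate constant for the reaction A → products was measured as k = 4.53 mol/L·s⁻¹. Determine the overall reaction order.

zeroth order (0)

Step 1: The units of k for an nth-order reaction are (concentration)^(1-n)·(time)⁻¹.
Step 2: Here k has units mol/L·s⁻¹, so the concentration exponent is 1.
Step 3: 1 - n = 1 ⇒ n = 0. The reaction is zeroth order.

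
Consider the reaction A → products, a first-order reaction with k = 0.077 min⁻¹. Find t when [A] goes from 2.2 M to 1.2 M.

7.872 min

Step 1: For first-order: t = ln([A]₀/[A])/k
Step 2: t = ln(2.2/1.2)/0.077
Step 3: t = ln(1.833)/0.077
Step 4: t = 0.6061/0.077 = 7.872 min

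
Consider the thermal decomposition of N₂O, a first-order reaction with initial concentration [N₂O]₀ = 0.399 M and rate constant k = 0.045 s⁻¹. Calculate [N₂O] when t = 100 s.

0.004432 M

Step 1: For a first-order reaction: [N₂O] = [N₂O]₀ × e^(-kt)
Step 2: [N₂O] = 0.399 × e^(-0.045 × 100)
Step 3: [N₂O] = 0.399 × e^(-4.5)
Step 4: [N₂O] = 0.399 × 0.011109 = 0.004432 M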